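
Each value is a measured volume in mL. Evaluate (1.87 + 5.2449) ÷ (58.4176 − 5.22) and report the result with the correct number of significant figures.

1.87 + 5.2449 = 7.1149, limited to 2 d.p. → 3 s.f.; 58.4176 − 5.22 = 53.1976, limited to 2 d.p. → 4 s.f.
Carrying full precision, 7.1149 ÷ 53.1976 = 0.133744755402…; keep min(3, 4) = 3 s.f.
Rounded to 3 significant figures: 0.134.

0.134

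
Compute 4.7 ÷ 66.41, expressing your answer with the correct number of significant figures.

4.7 ÷ 66.41 = 0.070772474025…
Multiplication/division keeps the fewest significant figures: 4.7 → 2 s.f., 66.41 → 4 s.f.; limit is 2.
Rounded to 2 significant figures: 0.071.

0.071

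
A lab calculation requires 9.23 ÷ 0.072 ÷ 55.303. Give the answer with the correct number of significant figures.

9.23 ÷ 0.072 ÷ 55.303 = 2.31803779984…
Multiplication/division keeps the fewest significant figures: 9.23 → 3 s.f., 0.072 → 2 s.f., 55.303 → 5 s.f.; limit is 2.
Rounded to 2 significant figures: 2.3.

2.3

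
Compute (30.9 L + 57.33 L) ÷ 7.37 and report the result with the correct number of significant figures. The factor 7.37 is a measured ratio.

30.9 L + 57.33 L = 88.23 L; the sum is limited to 1 decimal place (3 s.f.).
Carrying full precision, 88.23 ÷ 7.37 = 11.9715061058… L; 7.37 has 3 s.f., so the result keeps min(3, 3) = 3 s.f.
Rounded to 3 significant figures: 12.0 L.

12.0 L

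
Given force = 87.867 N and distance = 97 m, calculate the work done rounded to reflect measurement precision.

8.5 × 10^3 J

work done = 87.867 N × 97 m = 8523.099 J.
87.867 has 5 significant figures; 97 has 2.
Division/multiplication keeps the fewest: 2 significant figures.
Rounded: 8.5 × 10^3 J.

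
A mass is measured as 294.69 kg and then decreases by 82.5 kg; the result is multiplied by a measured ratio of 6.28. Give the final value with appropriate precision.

1.33 × 10³ kg

294.69 kg − 82.5 kg = 212.19 kg; the difference is limited to 1 decimal place (4 s.f.).
Carrying full precision, 212.19 × 6.28 = 1332.5532 kg; 6.28 has 3 s.f., so the result keeps min(4, 3) = 3 s.f.
Rounded to 3 significant figures: 1.33 × 10³ kg.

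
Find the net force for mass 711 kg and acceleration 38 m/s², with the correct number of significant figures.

net force = 711 kg × 38 m/s² = 27018 N.
711 has 3 significant figures; 38 has 2.
Division/multiplication keeps the fewest: 2 significant figures.
Rounded: 2.7 × 10^4 N.

2.7 × 10^4 N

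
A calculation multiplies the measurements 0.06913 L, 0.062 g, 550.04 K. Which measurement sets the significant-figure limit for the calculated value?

0.06913 L → 4 s.f.; 0.062 g → 2 s.f.; 550.04 K → 5 s.f.
The fewest is 2 significant figures, from 0.062 g.

0.062 g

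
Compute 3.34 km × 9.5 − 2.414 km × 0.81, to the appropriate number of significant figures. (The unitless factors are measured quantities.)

3.0 × 10¹ km

3.34 × 9.5 = 31.73 → 32 km (2 s.f., last digit at the 10^0 place).
2.414 × 0.81 = 1.95534 → 2.0 km (2 s.f., last digit at the 10^-1 place).
Difference: 29.77466 km; keep the coarser place, 10^0.
Result: 3.0 × 10¹ km.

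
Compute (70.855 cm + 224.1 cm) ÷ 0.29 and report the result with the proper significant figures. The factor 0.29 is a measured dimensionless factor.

70.855 cm + 224.1 cm = 294.955 cm; the sum is limited to 1 decimal place (4 s.f.).
Carrying full precision, 294.955 ÷ 0.29 = 1017.0862069… cm; 0.29 has 2 s.f., so the result keeps min(4, 2) = 2 s.f.
Rounded to 2 significant figures: 1.0 × 10^3 cm.

1.0 × 10^3 cm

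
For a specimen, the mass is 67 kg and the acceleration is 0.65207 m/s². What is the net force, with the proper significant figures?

net force = 67 kg × 0.65207 m/s² = 43.68869 N.
67 has 2 significant figures; 0.65207 has 5.
Division/multiplication keeps the fewest: 2 significant figures.
Rounded: 44 N.

44 N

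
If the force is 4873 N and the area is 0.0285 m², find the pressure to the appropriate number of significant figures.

1.71 × 10⁵ Pa

pressure = 4873 N ÷ 0.0285 m² = 170982.45614… Pa.
4873 has 4 significant figures; 0.0285 has 3.
Division/multiplication keeps the fewest: 3 significant figures.
Rounded: 1.71 × 10⁵ Pa.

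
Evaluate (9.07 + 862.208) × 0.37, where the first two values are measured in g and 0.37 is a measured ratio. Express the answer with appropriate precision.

3.2 × 10^2 g

9.07 g + 862.208 g = 871.278 g; the sum is limited to 2 decimal places (5 s.f.).
Carrying full precision, 871.278 × 0.37 = 322.37286 g; 0.37 has 2 s.f., so the result keeps min(5, 2) = 2 s.f.
Rounded to 2 significant figures: 3.2 × 10^2 g.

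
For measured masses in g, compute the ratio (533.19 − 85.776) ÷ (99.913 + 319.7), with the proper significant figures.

533.19 − 85.776 = 447.414, limited to 2 d.p. → 5 s.f.; 99.913 + 319.7 = 419.613, limited to 1 d.p. → 4 s.f.
Carrying full precision, 447.414 ÷ 419.613 = 1.06625390538…; keep min(5, 4) = 4 s.f.
Rounded to 4 significant figures: 1.066.

1.066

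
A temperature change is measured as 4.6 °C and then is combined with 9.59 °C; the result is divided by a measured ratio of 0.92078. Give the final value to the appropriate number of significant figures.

15.4 °C

4.6 °C + 9.59 °C = 14.19 °C; the sum is limited to 1 decimal place (3 s.f.).
Carrying full precision, 14.19 ÷ 0.92078 = 15.4108473251… °C; 0.92078 has 5 s.f., so the result keeps min(3, 5) = 3 s.f.
Rounded to 3 significant figures: 15.4 °C.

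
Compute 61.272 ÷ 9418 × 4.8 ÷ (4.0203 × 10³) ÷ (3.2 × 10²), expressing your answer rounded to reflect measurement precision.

61.272 ÷ 9418 × 4.8 ÷ (4.0203 × 10³) ÷ (3.2 × 10²) = 2.42737104734 × 10^-8…
Multiplication/division keeps the fewest significant figures: 61.272 → 5 s.f., 9418 → 4 s.f., 4.8 → 2 s.f., 4.0203 × 10³ → 5 s.f., 3.2 × 10² → 2 s.f.; limit is 2.
Rounded to 2 significant figures: 2.4 × 10⁻⁸.

2.4 × 10⁻⁸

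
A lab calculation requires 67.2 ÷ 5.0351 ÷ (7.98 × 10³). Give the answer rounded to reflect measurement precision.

0.00167

67.2 ÷ 5.0351 ÷ (7.98 × 10³) = 0.0016724697884…
Multiplication/division keeps the fewest significant figures: 67.2 → 3 s.f., 5.0351 → 5 s.f., 7.98 × 10³ → 3 s.f.; limit is 3.
Rounded to 3 significant figures: 0.00167.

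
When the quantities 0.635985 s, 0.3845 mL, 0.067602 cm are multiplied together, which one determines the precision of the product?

0.635985 s → 6 s.f.; 0.3845 mL → 4 s.f.; 0.067602 cm → 5 s.f.
The fewest is 4 significant figures, from 0.3845 mL.

0.3845 mL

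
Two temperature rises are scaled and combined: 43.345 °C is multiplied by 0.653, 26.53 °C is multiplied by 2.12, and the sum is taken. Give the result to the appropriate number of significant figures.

84.5 °C

43.345 × 0.653 = 28.304285 → 28.3 °C (3 s.f., last digit at the 10^-1 place).
26.53 × 2.12 = 56.2436 → 56.2 °C (3 s.f., last digit at the 10^-1 place).
Sum: 84.547885 °C; keep the coarser place, 10^-1.
Result: 84.5 °C.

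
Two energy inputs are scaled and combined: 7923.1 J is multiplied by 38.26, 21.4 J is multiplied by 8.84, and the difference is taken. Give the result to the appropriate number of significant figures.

3.029 × 10^5 J

7923.1 × 38.26 = 303137.806 → 3.031 × 10^5 J (4 s.f., last digit at the 10^2 place).
21.4 × 8.84 = 189.176 → 189 J (3 s.f., last digit at the 10^0 place).
Difference: 302948.63 J; keep the coarser place, 10^2.
Result: 3.029 × 10^5 J.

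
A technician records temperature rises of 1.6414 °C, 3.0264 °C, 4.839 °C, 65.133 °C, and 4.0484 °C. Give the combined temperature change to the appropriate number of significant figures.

78.688 °C

1.6414 °C + 3.0264 °C + 4.839 °C + 65.133 °C + 4.0484 °C = 78.6882 °C.
Addition/subtraction keeps the fewest decimal places: 1.6414 → 4 decimal places, 3.0264 → 4 decimal places, 4.839 → 3 decimal places, 65.133 → 3 decimal places, 4.0484 → 4 decimal places; limit is 3.
Rounded to 3 decimal places: 78.688 °C.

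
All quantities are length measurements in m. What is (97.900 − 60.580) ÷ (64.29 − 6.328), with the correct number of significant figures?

97.900 − 60.580 = 37.320, limited to 3 d.p. → 5 s.f.; 64.29 − 6.328 = 57.962, limited to 2 d.p. → 4 s.f.
Carrying full precision, 37.320 ÷ 57.962 = 0.643870121804…; keep min(5, 4) = 4 s.f.
Rounded to 4 significant figures: 0.6439.

0.6439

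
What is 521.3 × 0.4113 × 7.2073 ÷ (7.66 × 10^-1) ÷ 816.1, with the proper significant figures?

2.47

521.3 × 0.4113 × 7.2073 ÷ (7.66 × 10^-1) ÷ 816.1 = 2.47199100805…
Multiplication/division keeps the fewest significant figures: 521.3 → 4 s.f., 0.4113 → 4 s.f., 7.2073 → 5 s.f., 7.66 × 10^-1 → 3 s.f., 816.1 → 4 s.f.; limit is 3.
Rounded to 3 significant figures: 2.47.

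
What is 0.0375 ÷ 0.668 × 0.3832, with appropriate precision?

0.0375 ÷ 0.668 × 0.3832 = 0.0215119760479…
Multiplication/division keeps the fewest significant figures: 0.0375 → 3 s.f., 0.668 → 3 s.f., 0.3832 → 4 s.f.; limit is 3.
Rounded to 3 significant figures: 0.0215.

0.0215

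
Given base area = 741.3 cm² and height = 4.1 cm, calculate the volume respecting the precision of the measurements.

3.0 × 10³ cm³

volume = 741.3 cm² × 4.1 cm = 3039.33 cm³.
741.3 has 4 significant figures; 4.1 has 2.
Division/multiplication keeps the fewest: 2 significant figures.
Rounded: 3.0 × 10³ cm³.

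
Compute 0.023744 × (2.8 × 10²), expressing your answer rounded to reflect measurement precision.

6.6

0.023744 × (2.8 × 10²) = 6.64832
Multiplication/division keeps the fewest significant figures: 0.023744 → 5 s.f., 2.8 × 10² → 2 s.f.; limit is 2.
Rounded to 2 significant figures: 6.6.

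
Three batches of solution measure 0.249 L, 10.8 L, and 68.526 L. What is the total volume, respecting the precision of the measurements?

0.249 L + 10.8 L + 68.526 L = 79.575 L.
Addition/subtraction keeps the fewest decimal places: 0.249 → 3 decimal places, 10.8 → 1 decimal place, 68.526 → 3 decimal places; limit is 1.
Rounded to 1 decimal place: 79.6 L.

79.6 L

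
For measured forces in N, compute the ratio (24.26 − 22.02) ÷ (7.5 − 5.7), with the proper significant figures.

1.2

24.26 − 22.02 = 2.24, limited to 2 d.p. → 3 s.f.; 7.5 − 5.7 = 1.8, limited to 1 d.p. → 2 s.f.
Carrying full precision, 2.24 ÷ 1.8 = 1.24444444444…; keep min(3, 2) = 2 s.f.
Rounded to 2 significant figures: 1.2.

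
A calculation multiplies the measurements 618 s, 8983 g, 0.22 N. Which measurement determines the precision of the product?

618 s → 3 s.f.; 8983 g → 4 s.f.; 0.22 N → 2 s.f.
The fewest is 2 significant figures, from 0.22 N.

0.22 N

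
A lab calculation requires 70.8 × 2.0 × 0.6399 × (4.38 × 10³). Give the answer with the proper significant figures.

4.0 × 10⁵

70.8 × 2.0 × 0.6399 × (4.38 × 10³) = 396871.0992
Multiplication/division keeps the fewest significant figures: 70.8 → 3 s.f., 2.0 → 2 s.f., 0.6399 → 4 s.f., 4.38 × 10³ → 3 s.f.; limit is 2.
Rounded to 2 significant figures: 4.0 × 10⁵.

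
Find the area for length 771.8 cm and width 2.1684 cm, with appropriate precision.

area = 771.8 cm × 2.1684 cm = 1673.57112 cm².
771.8 has 4 significant figures; 2.1684 has 5.
Division/multiplication keeps the fewest: 4 significant figures.
Rounded: 1674 cm².

1674 cm²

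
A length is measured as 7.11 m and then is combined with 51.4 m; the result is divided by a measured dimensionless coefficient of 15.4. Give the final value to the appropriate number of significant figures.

3.80 m

7.11 m + 51.4 m = 58.51 m; the sum is limited to 1 decimal place (3 s.f.).
Carrying full precision, 58.51 ÷ 15.4 = 3.79935064935… m; 15.4 has 3 s.f., so the result keeps min(3, 3) = 3 s.f.
Rounded to 3 significant figures: 3.80 m.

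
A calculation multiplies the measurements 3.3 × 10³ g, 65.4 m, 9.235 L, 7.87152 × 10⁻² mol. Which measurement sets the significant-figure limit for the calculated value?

3.3 × 10³ g → 2 s.f.; 65.4 m → 3 s.f.; 9.235 L → 4 s.f.; 7.87152 × 10⁻² mol → 6 s.f.
The fewest is 2 significant figures, from 3.3 × 10³ g.

3.3 × 10³ g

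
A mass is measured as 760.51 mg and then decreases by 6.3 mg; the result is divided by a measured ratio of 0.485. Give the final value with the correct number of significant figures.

760.51 mg − 6.3 mg = 754.21 mg; the difference is limited to 1 decimal place (4 s.f.).
Carrying full precision, 754.21 ÷ 0.485 = 1555.07216495… mg; 0.485 has 3 s.f., so the result keeps min(4, 3) = 3 s.f.
Rounded to 3 significant figures: 1.56 × 10^3 mg.

1.56 × 10^3 mg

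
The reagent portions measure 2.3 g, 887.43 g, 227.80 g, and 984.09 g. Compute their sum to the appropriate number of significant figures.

2.3 g + 887.43 g + 227.80 g + 984.09 g = 2101.62 g.
Addition/subtraction keeps the fewest decimal places: 2.3 → 1 decimal place, 887.43 → 2 decimal places, 227.80 → 2 decimal places, 984.09 → 2 decimal places; limit is 1.
Rounded to 1 decimal place: 2101.6 g.

2101.6 g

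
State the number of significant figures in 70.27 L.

70.27: zeros between nonzero digits are significant.

4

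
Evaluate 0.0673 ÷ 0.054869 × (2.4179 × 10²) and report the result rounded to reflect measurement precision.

297

0.0673 ÷ 0.054869 × (2.4179 × 10²) = 296.569410778…
Multiplication/division keeps the fewest significant figures: 0.0673 → 3 s.f., 0.054869 → 5 s.f., 2.4179 × 10² → 5 s.f.; limit is 3.
Rounded to 3 significant figures: 297.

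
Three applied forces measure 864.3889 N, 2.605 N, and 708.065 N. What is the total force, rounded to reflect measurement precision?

1575.059 N

864.3889 N + 2.605 N + 708.065 N = 1575.0589 N.
Addition/subtraction keeps the fewest decimal places: 864.3889 → 4 decimal places, 2.605 → 3 decimal places, 708.065 → 3 decimal places; limit is 3.
Rounded to 3 decimal places: 1575.059 N.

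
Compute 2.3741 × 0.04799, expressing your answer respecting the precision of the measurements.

0.1139

2.3741 × 0.04799 = 0.113933059
Multiplication/division keeps the fewest significant figures: 2.3741 → 5 s.f., 0.04799 → 4 s.f.; limit is 4.
Rounded to 4 significant figures: 0.1139.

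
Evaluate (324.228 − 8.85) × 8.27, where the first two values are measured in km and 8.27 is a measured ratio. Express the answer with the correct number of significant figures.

2.61 × 10³ km

324.228 km − 8.85 km = 315.378 km; the difference is limited to 2 decimal places (5 s.f.).
Carrying full precision, 315.378 × 8.27 = 2608.17606 km; 8.27 has 3 s.f., so the result keeps min(5, 3) = 3 s.f.
Rounded to 3 significant figures: 2.61 × 10³ km.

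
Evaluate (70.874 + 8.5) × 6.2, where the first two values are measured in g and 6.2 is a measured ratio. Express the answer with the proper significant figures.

70.874 g + 8.5 g = 79.374 g; the sum is limited to 1 decimal place (3 s.f.).
Carrying full precision, 79.374 × 6.2 = 492.1188 g; 6.2 has 2 s.f., so the result keeps min(3, 2) = 2 s.f.
Rounded to 2 significant figures: 4.9 × 10² g.

4.9 × 10² g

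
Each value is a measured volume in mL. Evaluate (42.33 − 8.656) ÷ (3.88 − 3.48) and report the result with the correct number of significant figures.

84

42.33 − 8.656 = 33.674, limited to 2 d.p. → 4 s.f.; 3.88 − 3.48 = 0.40, limited to 2 d.p. → 2 s.f.
Carrying full precision, 33.674 ÷ 0.40 = 84.185; keep min(4, 2) = 2 s.f.
Rounded to 2 significant figures: 84.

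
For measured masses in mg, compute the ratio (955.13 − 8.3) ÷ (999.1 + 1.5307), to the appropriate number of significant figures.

955.13 − 8.3 = 946.83, limited to 1 d.p. → 4 s.f.; 999.1 + 1.5307 = 1000.6307, limited to 1 d.p. → 5 s.f.
Carrying full precision, 946.83 ÷ 1000.6307 = 0.946233210714…; keep min(4, 5) = 4 s.f.
Rounded to 4 significant figures: 0.9462.

0.9462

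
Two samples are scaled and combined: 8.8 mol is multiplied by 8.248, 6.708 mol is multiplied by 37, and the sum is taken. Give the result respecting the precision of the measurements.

3.2 × 10² mol

8.8 × 8.248 = 72.5824 → 73 mol (2 s.f., last digit at the 10^0 place).
6.708 × 37 = 248.196 → 2.5 × 10² mol (2 s.f., last digit at the 10^1 place).
Sum: 320.7784 mol; keep the coarser place, 10^1.
Result: 3.2 × 10² mol.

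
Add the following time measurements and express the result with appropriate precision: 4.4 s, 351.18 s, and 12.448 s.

4.4 s + 351.18 s + 12.448 s = 368.028 s.
Addition/subtraction keeps the fewest decimal places: 4.4 → 1 decimal place, 351.18 → 2 decimal places, 12.448 → 3 decimal places; limit is 1.
Rounded to 1 decimal place: 3.680 × 10² s.

3.680 × 10² s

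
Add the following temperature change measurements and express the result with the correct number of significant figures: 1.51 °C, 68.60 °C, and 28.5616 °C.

98.67 °C

1.51 °C + 68.60 °C + 28.5616 °C = 98.6716 °C.
Addition/subtraction keeps the fewest decimal places: 1.51 → 2 decimal places, 68.60 → 2 decimal places, 28.5616 → 4 decimal places; limit is 2.
Rounded to 2 decimal places: 98.67 °C.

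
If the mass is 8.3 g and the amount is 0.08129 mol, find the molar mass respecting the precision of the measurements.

molar mass = 8.3 g ÷ 0.08129 mol = 102.103579776… g/mol.
8.3 has 2 significant figures; 0.08129 has 4.
Division/multiplication keeps the fewest: 2 significant figures.
Rounded: 1.0 × 10² g/mol.

1.0 × 10² g/mol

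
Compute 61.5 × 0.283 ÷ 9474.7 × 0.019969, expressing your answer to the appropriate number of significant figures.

61.5 × 0.283 ÷ 9474.7 × 0.019969 = 0.0000366819488216…
Multiplication/division keeps the fewest significant figures: 61.5 → 3 s.f., 0.283 → 3 s.f., 9474.7 → 5 s.f., 0.019969 → 5 s.f.; limit is 3.
Rounded to 3 significant figures: 3.67 × 10⁻⁵.

3.67 × 10⁻⁵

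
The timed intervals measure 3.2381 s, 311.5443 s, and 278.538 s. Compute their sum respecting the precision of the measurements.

593.320 s

3.2381 s + 311.5443 s + 278.538 s = 593.3204 s.
Addition/subtraction keeps the fewest decimal places: 3.2381 → 4 decimal places, 311.5443 → 4 decimal places, 278.538 → 3 decimal places; limit is 3.
Rounded to 3 decimal places: 593.320 s.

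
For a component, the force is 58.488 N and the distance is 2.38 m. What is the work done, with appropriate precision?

work done = 58.488 N × 2.38 m = 139.20144 J.
58.488 has 5 significant figures; 2.38 has 3.
Division/multiplication keeps the fewest: 3 significant figures.
Rounded: 139 J.

139 J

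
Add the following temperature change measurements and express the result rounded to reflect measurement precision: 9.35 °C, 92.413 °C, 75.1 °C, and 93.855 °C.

9.35 °C + 92.413 °C + 75.1 °C + 93.855 °C = 270.718 °C.
Addition/subtraction keeps the fewest decimal places: 9.35 → 2 decimal places, 92.413 → 3 decimal places, 75.1 → 1 decimal place, 93.855 → 3 decimal places; limit is 1.
Rounded to 1 decimal place: 270.7 °C.

270.7 °C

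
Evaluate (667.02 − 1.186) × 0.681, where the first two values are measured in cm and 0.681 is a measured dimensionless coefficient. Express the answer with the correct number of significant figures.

667.02 cm − 1.186 cm = 665.834 cm; the difference is limited to 2 decimal places (5 s.f.).
Carrying full precision, 665.834 × 0.681 = 453.432954 cm; 0.681 has 3 s.f., so the result keeps min(5, 3) = 3 s.f.
Rounded to 3 significant figures: 453 cm.

453 cm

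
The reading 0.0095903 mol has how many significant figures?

5

0.0095903: leading zeros are not significant; zeros between nonzero digits are significant.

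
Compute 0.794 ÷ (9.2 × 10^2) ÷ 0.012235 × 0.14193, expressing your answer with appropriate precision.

0.010

0.794 ÷ (9.2 × 10^2) ÷ 0.012235 × 0.14193 = 0.0100115865034…
Multiplication/division keeps the fewest significant figures: 0.794 → 3 s.f., 9.2 × 10^2 → 2 s.f., 0.012235 → 5 s.f., 0.14193 → 5 s.f.; limit is 2.
Rounded to 2 significant figures: 0.010.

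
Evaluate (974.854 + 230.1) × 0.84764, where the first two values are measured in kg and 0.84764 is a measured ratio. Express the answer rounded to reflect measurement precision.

974.854 kg + 230.1 kg = 1204.954 kg; the sum is limited to 1 decimal place (5 s.f.).
Carrying full precision, 1204.954 × 0.84764 = 1021.36720856 kg; 0.84764 has 5 s.f., so the result keeps min(5, 5) = 5 s.f.
Rounded to 5 significant figures: 1021.4 kg.

1021.4 kg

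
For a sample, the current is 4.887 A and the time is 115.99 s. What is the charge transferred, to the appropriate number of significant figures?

566.8 C

charge transferred = 4.887 A × 115.99 s = 566.84313 C.
4.887 has 4 significant figures; 115.99 has 5.
Division/multiplication keeps the fewest: 4 significant figures.
Rounded: 566.8 C.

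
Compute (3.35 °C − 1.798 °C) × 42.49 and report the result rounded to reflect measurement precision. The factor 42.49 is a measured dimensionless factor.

65.9 °C

3.35 °C − 1.798 °C = 1.552 °C; the difference is limited to 2 decimal places (3 s.f.).
Carrying full precision, 1.552 × 42.49 = 65.94448 °C; 42.49 has 4 s.f., so the result keeps min(3, 4) = 3 s.f.
Rounded to 3 significant figures: 65.9 °C.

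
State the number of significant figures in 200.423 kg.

6

200.423: zeros between nonzero digits are significant.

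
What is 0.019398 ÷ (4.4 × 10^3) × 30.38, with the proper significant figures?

1.3 × 10^-4

0.019398 ÷ (4.4 × 10^3) × 30.38 = 0.000133934372727…
Multiplication/division keeps the fewest significant figures: 0.019398 → 5 s.f., 4.4 × 10^3 → 2 s.f., 30.38 → 4 s.f.; limit is 2.
Rounded to 2 significant figures: 1.3 × 10^-4.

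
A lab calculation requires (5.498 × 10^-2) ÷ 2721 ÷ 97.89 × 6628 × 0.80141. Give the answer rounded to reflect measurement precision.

(5.498 × 10^-2) ÷ 2721 ÷ 97.89 × 6628 × 0.80141 = 0.00109641538818…
Multiplication/division keeps the fewest significant figures: 5.498 × 10^-2 → 4 s.f., 2721 → 4 s.f., 97.89 → 4 s.f., 6628 → 4 s.f., 0.80141 → 5 s.f.; limit is 4.
Rounded to 4 significant figures: 0.001096.

0.001096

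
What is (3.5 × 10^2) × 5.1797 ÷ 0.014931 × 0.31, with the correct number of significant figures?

(3.5 × 10^2) × 5.1797 ÷ 0.014931 × 0.31 = 37639.6390061…
Multiplication/division keeps the fewest significant figures: 3.5 × 10^2 → 2 s.f., 5.1797 → 5 s.f., 0.014931 → 5 s.f., 0.31 → 2 s.f.; limit is 2.
Rounded to 2 significant figures: 3.8 × 10^4.

3.8 × 10^4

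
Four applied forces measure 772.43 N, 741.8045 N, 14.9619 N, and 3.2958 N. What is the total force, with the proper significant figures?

1532.49 N

772.43 N + 741.8045 N + 14.9619 N + 3.2958 N = 1532.4922 N.
Addition/subtraction keeps the fewest decimal places: 772.43 → 2 decimal places, 741.8045 → 4 decimal places, 14.9619 → 4 decimal places, 3.2958 → 4 decimal places; limit is 2.
Rounded to 2 decimal places: 1532.49 N.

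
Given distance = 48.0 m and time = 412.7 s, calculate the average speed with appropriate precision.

average speed = 48.0 m ÷ 412.7 s = 0.116307244972… m/s.
48.0 has 3 significant figures; 412.7 has 4.
Division/multiplication keeps the fewest: 3 significant figures.
Rounded: 0.116 m/s.

0.116 m/s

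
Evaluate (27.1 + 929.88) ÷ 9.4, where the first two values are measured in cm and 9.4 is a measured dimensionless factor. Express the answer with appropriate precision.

27.1 cm + 929.88 cm = 956.98 cm; the sum is limited to 1 decimal place (4 s.f.).
Carrying full precision, 956.98 ÷ 9.4 = 101.806382979… cm; 9.4 has 2 s.f., so the result keeps min(4, 2) = 2 s.f.
Rounded to 2 significant figures: 1.0 × 10^2 cm.

1.0 × 10^2 cm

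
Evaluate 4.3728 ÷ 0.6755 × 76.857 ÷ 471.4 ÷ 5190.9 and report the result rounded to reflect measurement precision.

4.3728 ÷ 0.6755 × 76.857 ÷ 471.4 ÷ 5190.9 = 0.000203322503595…
Multiplication/division keeps the fewest significant figures: 4.3728 → 5 s.f., 0.6755 → 4 s.f., 76.857 → 5 s.f., 471.4 → 4 s.f., 5190.9 → 5 s.f.; limit is 4.
Rounded to 4 significant figures: 2.033 × 10⁻⁴.

2.033 × 10⁻⁴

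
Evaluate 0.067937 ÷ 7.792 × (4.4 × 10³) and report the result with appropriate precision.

0.067937 ÷ 7.792 × (4.4 × 10³) = 38.3627823409…
Multiplication/division keeps the fewest significant figures: 0.067937 → 5 s.f., 7.792 → 4 s.f., 4.4 × 10³ → 2 s.f.; limit is 2.
Rounded to 2 significant figures: 38.

38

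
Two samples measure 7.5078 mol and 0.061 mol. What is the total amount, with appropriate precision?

7.5078 mol + 0.061 mol = 7.5688 mol.
Addition/subtraction keeps the fewest decimal places: 7.5078 → 4 decimal places, 0.061 → 3 decimal places; limit is 3.
Rounded to 3 decimal places: 7.569 mol.

7.569 mol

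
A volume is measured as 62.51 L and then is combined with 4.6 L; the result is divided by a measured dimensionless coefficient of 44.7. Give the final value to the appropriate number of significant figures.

1.50 L

62.51 L + 4.6 L = 67.11 L; the sum is limited to 1 decimal place (3 s.f.).
Carrying full precision, 67.11 ÷ 44.7 = 1.50134228188… L; 44.7 has 3 s.f., so the result keeps min(3, 3) = 3 s.f.
Rounded to 3 significant figures: 1.50 L.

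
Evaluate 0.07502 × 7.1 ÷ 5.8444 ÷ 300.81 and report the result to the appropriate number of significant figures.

0.07502 × 7.1 ÷ 5.8444 ÷ 300.81 = 0.000302972497379…
Multiplication/division keeps the fewest significant figures: 0.07502 → 4 s.f., 7.1 → 2 s.f., 5.8444 → 5 s.f., 300.81 → 5 s.f.; limit is 2.
Rounded to 2 significant figures: 3.0 × 10^-4.

3.0 × 10^-4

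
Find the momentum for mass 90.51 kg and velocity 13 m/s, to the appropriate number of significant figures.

1.2 × 10³ kg·m/s

momentum = 90.51 kg × 13 m/s = 1176.63 kg·m/s.
90.51 has 4 significant figures; 13 has 2.
Division/multiplication keeps the fewest: 2 significant figures.
Rounded: 1.2 × 10³ kg·m/s.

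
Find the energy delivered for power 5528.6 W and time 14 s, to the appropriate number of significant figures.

energy delivered = 5528.6 W × 14 s = 77400.4 J.
5528.6 has 5 significant figures; 14 has 2.
Division/multiplication keeps the fewest: 2 significant figures.
Rounded: 7.7 × 10⁴ J.

7.7 × 10⁴ J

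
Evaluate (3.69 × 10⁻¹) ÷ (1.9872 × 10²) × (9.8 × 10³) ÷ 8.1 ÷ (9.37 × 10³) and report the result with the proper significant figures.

(3.69 × 10⁻¹) ÷ (1.9872 × 10²) × (9.8 × 10³) ÷ 8.1 ÷ (9.37 × 10³) = 0.000239765257759…
Multiplication/division keeps the fewest significant figures: 3.69 × 10⁻¹ → 3 s.f., 1.9872 × 10² → 5 s.f., 9.8 × 10³ → 2 s.f., 8.1 → 2 s.f., 9.37 × 10³ → 3 s.f.; limit is 2.
Rounded to 2 significant figures: 2.4 × 10⁻⁴.

2.4 × 10⁻⁴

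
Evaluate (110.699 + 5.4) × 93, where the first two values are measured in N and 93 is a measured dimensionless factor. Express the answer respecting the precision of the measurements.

1.1 × 10^4 N

110.699 N + 5.4 N = 116.099 N; the sum is limited to 1 decimal place (4 s.f.).
Carrying full precision, 116.099 × 93 = 10797.207 N; 93 has 2 s.f., so the result keeps min(4, 2) = 2 s.f.
Rounded to 2 significant figures: 1.1 × 10^4 N.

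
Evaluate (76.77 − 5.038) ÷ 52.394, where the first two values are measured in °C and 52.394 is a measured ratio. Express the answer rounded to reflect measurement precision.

1.369 °C

76.77 °C − 5.038 °C = 71.732 °C; the difference is limited to 2 decimal places (4 s.f.).
Carrying full precision, 71.732 ÷ 52.394 = 1.36908806352… °C; 52.394 has 5 s.f., so the result keeps min(4, 5) = 4 s.f.
Rounded to 4 significant figures: 1.369 °C.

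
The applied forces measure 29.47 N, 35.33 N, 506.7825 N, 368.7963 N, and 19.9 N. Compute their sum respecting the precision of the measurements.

960.3 N

29.47 N + 35.33 N + 506.7825 N + 368.7963 N + 19.9 N = 960.2788 N.
Addition/subtraction keeps the fewest decimal places: 29.47 → 2 decimal places, 35.33 → 2 decimal places, 506.7825 → 4 decimal places, 368.7963 → 4 decimal places, 19.9 → 1 decimal place; limit is 1.
Rounded to 1 decimal place: 960.3 N.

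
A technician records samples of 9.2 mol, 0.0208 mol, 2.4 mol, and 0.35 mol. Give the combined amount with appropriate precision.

9.2 mol + 0.0208 mol + 2.4 mol + 0.35 mol = 11.9708 mol.
Addition/subtraction keeps the fewest decimal places: 9.2 → 1 decimal place, 0.0208 → 4 decimal places, 2.4 → 1 decimal place, 0.35 → 2 decimal places; limit is 1.
Rounded to 1 decimal place: 12.0 mol.

12.0 mol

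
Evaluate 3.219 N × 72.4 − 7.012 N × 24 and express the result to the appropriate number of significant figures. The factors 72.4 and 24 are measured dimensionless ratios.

3.219 × 72.4 = 233.0556 → 233 N (3 s.f., last digit at the 10^0 place).
7.012 × 24 = 168.288 → 1.7 × 10² N (2 s.f., last digit at the 10^1 place).
Difference: 64.7676 N; keep the coarser place, 10^1.
Result: 6 × 10¹ N.

6 × 10¹ N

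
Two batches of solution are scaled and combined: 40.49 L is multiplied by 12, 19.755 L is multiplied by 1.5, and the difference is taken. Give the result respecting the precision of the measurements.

40.49 × 12 = 485.88 → 4.9 × 10^2 L (2 s.f., last digit at the 10^1 place).
19.755 × 1.5 = 29.6325 → 3.0 × 10^1 L (2 s.f., last digit at the 10^0 place).
Difference: 456.2475 L; keep the coarser place, 10^1.
Result: 4.6 × 10^2 L.

4.6 × 10^2 L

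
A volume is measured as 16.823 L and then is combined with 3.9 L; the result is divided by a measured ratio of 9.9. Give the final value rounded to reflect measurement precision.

2.1 L

16.823 L + 3.9 L = 20.723 L; the sum is limited to 1 decimal place (3 s.f.).
Carrying full precision, 20.723 ÷ 9.9 = 2.09323232323… L; 9.9 has 2 s.f., so the result keeps min(3, 2) = 2 s.f.
Rounded to 2 significant figures: 2.1 L.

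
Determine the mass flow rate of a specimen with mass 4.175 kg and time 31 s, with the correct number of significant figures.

0.13 kg/s

mass flow rate = 4.175 kg ÷ 31 s = 0.134677419355… kg/s.
4.175 has 4 significant figures; 31 has 2.
Division/multiplication keeps the fewest: 2 significant figures.
Rounded: 0.13 kg/s.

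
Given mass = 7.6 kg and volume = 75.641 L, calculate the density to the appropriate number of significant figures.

density = 7.6 kg ÷ 75.641 L = 0.10047461033… kg/L.
7.6 has 2 significant figures; 75.641 has 5.
Division/multiplication keeps the fewest: 2 significant figures.
Rounded: 0.10 kg/L.

0.10 kg/L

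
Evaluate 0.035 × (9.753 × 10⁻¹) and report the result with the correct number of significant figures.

0.035 × (9.753 × 10⁻¹) = 0.0341355
Multiplication/division keeps the fewest significant figures: 0.035 → 2 s.f., 9.753 × 10⁻¹ → 4 s.f.; limit is 2.
Rounded to 2 significant figures: 0.034.

0.034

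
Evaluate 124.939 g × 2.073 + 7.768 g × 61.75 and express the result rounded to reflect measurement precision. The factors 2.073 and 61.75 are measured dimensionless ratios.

124.939 × 2.073 = 258.998547 → 259.0 g (4 s.f., last digit at the 10^-1 place).
7.768 × 61.75 = 479.674 → 479.7 g (4 s.f., last digit at the 10^-1 place).
Sum: 738.672547 g; keep the coarser place, 10^-1.
Result: 738.7 g.

738.7 g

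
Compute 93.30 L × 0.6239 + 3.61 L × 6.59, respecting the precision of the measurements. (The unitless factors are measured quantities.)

93.30 × 0.6239 = 58.20987 → 58.21 L (4 s.f., last digit at the 10^-2 place).
3.61 × 6.59 = 23.7899 → 23.8 L (3 s.f., last digit at the 10^-1 place).
Sum: 81.99977 L; keep the coarser place, 10^-1.
Result: 82.0 L.

82.0 L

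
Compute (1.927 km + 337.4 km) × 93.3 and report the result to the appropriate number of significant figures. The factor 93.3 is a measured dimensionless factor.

1.927 km + 337.4 km = 339.327 km; the sum is limited to 1 decimal place (4 s.f.).
Carrying full precision, 339.327 × 93.3 = 31659.2091 km; 93.3 has 3 s.f., so the result keeps min(4, 3) = 3 s.f.
Rounded to 3 significant figures: 3.17 × 10^4 km.

3.17 × 10^4 km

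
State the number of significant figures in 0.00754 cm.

3

0.00754: leading zeros are not significant.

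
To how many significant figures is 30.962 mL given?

30.962: zeros between nonzero digits are significant.

5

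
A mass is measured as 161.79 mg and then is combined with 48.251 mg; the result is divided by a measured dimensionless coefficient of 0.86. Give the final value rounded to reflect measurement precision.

161.79 mg + 48.251 mg = 210.041 mg; the sum is limited to 2 decimal places (5 s.f.).
Carrying full precision, 210.041 ÷ 0.86 = 244.23372093… mg; 0.86 has 2 s.f., so the result keeps min(5, 2) = 2 s.f.
Rounded to 2 significant figures: 2.4 × 10² mg.

2.4 × 10² mg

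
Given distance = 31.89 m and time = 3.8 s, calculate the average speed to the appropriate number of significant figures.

8.4 m/s

average speed = 31.89 m ÷ 3.8 s = 8.39210526316… m/s.
31.89 has 4 significant figures; 3.8 has 2.
Division/multiplication keeps the fewest: 2 significant figures.
Rounded: 8.4 m/s.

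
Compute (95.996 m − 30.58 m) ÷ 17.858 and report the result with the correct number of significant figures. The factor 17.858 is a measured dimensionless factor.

95.996 m − 30.58 m = 65.416 m; the difference is limited to 2 decimal places (4 s.f.).
Carrying full precision, 65.416 ÷ 17.858 = 3.66312017023… m; 17.858 has 5 s.f., so the result keeps min(4, 5) = 4 s.f.
Rounded to 4 significant figures: 3.663 m.

3.663 m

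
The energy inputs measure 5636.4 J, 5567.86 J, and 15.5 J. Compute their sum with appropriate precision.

11219.8 J

5636.4 J + 5567.86 J + 15.5 J = 11219.76 J.
Addition/subtraction keeps the fewest decimal places: 5636.4 → 1 decimal place, 5567.86 → 2 decimal places, 15.5 → 1 decimal place; limit is 1.
Rounded to 1 decimal place: 11219.8 J.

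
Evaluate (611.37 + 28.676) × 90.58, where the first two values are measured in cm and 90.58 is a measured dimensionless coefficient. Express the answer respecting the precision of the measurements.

5.798 × 10⁴ cm

611.37 cm + 28.676 cm = 640.046 cm; the sum is limited to 2 decimal places (5 s.f.).
Carrying full precision, 640.046 × 90.58 = 57975.36668 cm; 90.58 has 4 s.f., so the result keeps min(5, 4) = 4 s.f.
Rounded to 4 significant figures: 5.798 × 10⁴ cm.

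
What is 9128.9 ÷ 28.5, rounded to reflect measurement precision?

9128.9 ÷ 28.5 = 320.312280702…
Multiplication/division keeps the fewest significant figures: 9128.9 → 5 s.f., 28.5 → 3 s.f.; limit is 3.
Rounded to 3 significant figures: 320.

320.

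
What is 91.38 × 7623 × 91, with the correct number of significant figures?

6.3 × 10^7

91.38 × 7623 × 91 = 63389666.34
Multiplication/division keeps the fewest significant figures: 91.38 → 4 s.f., 7623 → 4 s.f., 91 → 2 s.f.; limit is 2.
Rounded to 2 significant figures: 6.3 × 10^7.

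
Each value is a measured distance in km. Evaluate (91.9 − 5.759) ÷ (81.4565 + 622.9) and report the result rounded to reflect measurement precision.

0.122

91.9 − 5.759 = 86.141, limited to 1 d.p. → 3 s.f.; 81.4565 + 622.9 = 704.3565, limited to 1 d.p. → 4 s.f.
Carrying full precision, 86.141 ÷ 704.3565 = 0.122297444547…; keep min(3, 4) = 3 s.f.
Rounded to 3 significant figures: 0.122.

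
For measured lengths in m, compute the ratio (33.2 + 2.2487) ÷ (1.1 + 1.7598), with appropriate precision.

12

33.2 + 2.2487 = 35.4487, limited to 1 d.p. → 3 s.f.; 1.1 + 1.7598 = 2.8598, limited to 1 d.p. → 2 s.f.
Carrying full precision, 35.4487 ÷ 2.8598 = 12.395517169…; keep min(3, 2) = 2 s.f.
Rounded to 2 significant figures: 12.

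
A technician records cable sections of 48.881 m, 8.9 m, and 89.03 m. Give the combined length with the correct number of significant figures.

146.8 m

48.881 m + 8.9 m + 89.03 m = 146.811 m.
Addition/subtraction keeps the fewest decimal places: 48.881 → 3 decimal places, 8.9 → 1 decimal place, 89.03 → 2 decimal places; limit is 1.
Rounded to 1 decimal place: 146.8 m.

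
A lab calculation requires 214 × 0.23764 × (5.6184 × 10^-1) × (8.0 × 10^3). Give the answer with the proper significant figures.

214 × 0.23764 × (5.6184 × 10^-1) × (8.0 × 10^3) = 228578.805811…
Multiplication/division keeps the fewest significant figures: 214 → 3 s.f., 0.23764 → 5 s.f., 5.6184 × 10^-1 → 5 s.f., 8.0 × 10^3 → 2 s.f.; limit is 2.
Rounded to 2 significant figures: 2.3 × 10^5.

2.3 × 10^5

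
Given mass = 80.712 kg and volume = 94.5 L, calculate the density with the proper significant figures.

density = 80.712 kg ÷ 94.5 L = 0.854095238095… kg/L.
80.712 has 5 significant figures; 94.5 has 3.
Division/multiplication keeps the fewest: 3 significant figures.
Rounded: 0.854 kg/L.

0.854 kg/L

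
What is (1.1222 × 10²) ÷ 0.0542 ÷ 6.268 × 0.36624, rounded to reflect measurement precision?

121

(1.1222 × 10²) ÷ 0.0542 ÷ 6.268 × 0.36624 = 120.978380199…
Multiplication/division keeps the fewest significant figures: 1.1222 × 10² → 5 s.f., 0.0542 → 3 s.f., 6.268 → 4 s.f., 0.36624 → 5 s.f.; limit is 3.
Rounded to 3 significant figures: 121.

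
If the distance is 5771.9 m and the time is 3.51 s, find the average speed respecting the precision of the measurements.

1.64 × 10^3 m/s

average speed = 5771.9 m ÷ 3.51 s = 1644.41595442… m/s.
5771.9 has 5 significant figures; 3.51 has 3.
Division/multiplication keeps the fewest: 3 significant figures.
Rounded: 1.64 × 10^3 m/s.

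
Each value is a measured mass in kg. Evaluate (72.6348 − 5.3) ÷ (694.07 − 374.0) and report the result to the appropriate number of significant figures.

72.6348 − 5.3 = 67.3348, limited to 1 d.p. → 3 s.f.; 694.07 − 374.0 = 320.07, limited to 1 d.p. → 4 s.f.
Carrying full precision, 67.3348 ÷ 320.07 = 0.210375230418…; keep min(3, 4) = 3 s.f.
Rounded to 3 significant figures: 0.210.

0.210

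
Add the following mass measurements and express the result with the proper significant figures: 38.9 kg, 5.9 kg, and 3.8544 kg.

38.9 kg + 5.9 kg + 3.8544 kg = 48.6544 kg.
Addition/subtraction keeps the fewest decimal places: 38.9 → 1 decimal place, 5.9 → 1 decimal place, 3.8544 → 4 decimal places; limit is 1.
Rounded to 1 decimal place: 48.7 kg.

48.7 kg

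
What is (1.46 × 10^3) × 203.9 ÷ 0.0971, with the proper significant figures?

(1.46 × 10^3) × 203.9 ÷ 0.0971 = 3065849.63955…
Multiplication/division keeps the fewest significant figures: 1.46 × 10^3 → 3 s.f., 203.9 → 4 s.f., 0.0971 → 3 s.f.; limit is 3.
Rounded to 3 significant figures: 3.07 × 10^6.

3.07 × 10^6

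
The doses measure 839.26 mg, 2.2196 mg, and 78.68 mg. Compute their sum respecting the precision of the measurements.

920.16 mg

839.26 mg + 2.2196 mg + 78.68 mg = 920.1596 mg.
Addition/subtraction keeps the fewest decimal places: 839.26 → 2 decimal places, 2.2196 → 4 decimal places, 78.68 → 2 decimal places; limit is 2.
Rounded to 2 decimal places: 920.16 mg.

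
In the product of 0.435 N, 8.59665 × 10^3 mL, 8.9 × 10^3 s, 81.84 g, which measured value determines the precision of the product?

0.435 N → 3 s.f.; 8.59665 × 10^3 mL → 6 s.f.; 8.9 × 10^3 s → 2 s.f.; 81.84 g → 4 s.f.
The fewest is 2 significant figures, from 8.9 × 10^3 s.

8.9 × 10^3 s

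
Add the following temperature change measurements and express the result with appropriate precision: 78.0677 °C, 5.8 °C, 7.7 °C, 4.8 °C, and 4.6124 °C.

101.0 °C

78.0677 °C + 5.8 °C + 7.7 °C + 4.8 °C + 4.6124 °C = 100.9801 °C.
Addition/subtraction keeps the fewest decimal places: 78.0677 → 4 decimal places, 5.8 → 1 decimal place, 7.7 → 1 decimal place, 4.8 → 1 decimal place, 4.6124 → 4 decimal places; limit is 1.
Rounded to 1 decimal place: 101.0 °C.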